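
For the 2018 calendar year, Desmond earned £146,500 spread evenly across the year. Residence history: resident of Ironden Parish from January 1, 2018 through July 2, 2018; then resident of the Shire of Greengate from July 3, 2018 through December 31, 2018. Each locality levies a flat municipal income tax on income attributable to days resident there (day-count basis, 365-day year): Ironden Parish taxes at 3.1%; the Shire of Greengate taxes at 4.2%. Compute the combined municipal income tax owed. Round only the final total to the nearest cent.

Ironden Parish, January 1 – July 2, 2018: 183 days → £146,500 × 3.1% × 183/365 = £2,276.9712
The Shire of Greengate, July 3 – December 31, 2018: 182 days → £146,500 × 4.2% × 182/365 = £3,068.0712
Total = £5,345.0425

£5,345.04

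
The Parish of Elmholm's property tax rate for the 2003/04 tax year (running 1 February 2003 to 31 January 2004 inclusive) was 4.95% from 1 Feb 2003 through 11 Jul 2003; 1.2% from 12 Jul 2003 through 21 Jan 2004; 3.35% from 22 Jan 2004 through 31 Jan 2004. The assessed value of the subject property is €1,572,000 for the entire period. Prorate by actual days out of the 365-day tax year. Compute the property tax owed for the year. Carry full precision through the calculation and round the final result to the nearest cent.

€45,792.58

1 Feb – 11 Jul 2003: 161 days at 4.95% → €1,572,000 × 4.95% × 161/365 = €34,323.4356
12 Jul 2003 – 21 Jan 2004: 194 days at 1.2% → €1,572,000 × 1.2% × 194/365 = €10,026.3452
22 Jan – 31 Jan 2004: 10 days at 3.35% → €1,572,000 × 3.35% × 10/365 = €1,442.7945
Total = €45,792.5753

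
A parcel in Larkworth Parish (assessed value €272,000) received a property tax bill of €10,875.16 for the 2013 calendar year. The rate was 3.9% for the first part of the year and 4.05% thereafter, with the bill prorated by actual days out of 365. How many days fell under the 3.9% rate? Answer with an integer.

Let d = days at the first rate; then 365 − d days at the second rate.
€272,000 × [3.9%·d + 4.05%·(365−d)] / 365 = €10,875.16
Solving gives d = 126, so the new rate took effect on 7 May 2013.

126 days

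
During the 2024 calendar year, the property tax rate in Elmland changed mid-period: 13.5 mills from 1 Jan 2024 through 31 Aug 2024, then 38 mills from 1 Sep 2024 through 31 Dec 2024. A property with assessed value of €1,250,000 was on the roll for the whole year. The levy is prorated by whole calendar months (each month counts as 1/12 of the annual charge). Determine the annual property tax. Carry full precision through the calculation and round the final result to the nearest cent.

€27,083.33

1 Jan – 31 Aug 2024: 8 months at 13.5 mills → €1,250,000 × 1.35% × 8/12 = €11,250.0000
1 Sep – 31 Dec 2024: 4 months at 38 mills → €1,250,000 × 3.8% × 4/12 = €15,833.3333
Total = €27,083.3333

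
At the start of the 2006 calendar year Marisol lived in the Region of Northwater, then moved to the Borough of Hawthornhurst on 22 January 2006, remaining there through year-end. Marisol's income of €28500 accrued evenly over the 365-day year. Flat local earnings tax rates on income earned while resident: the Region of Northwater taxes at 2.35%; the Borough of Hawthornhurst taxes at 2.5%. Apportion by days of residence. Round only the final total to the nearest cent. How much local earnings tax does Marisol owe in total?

The Region of Northwater, 1 January – 21 January 2006: 21 days → €28500 × 2.35% × 21/365 = €38.5336
The Borough of Hawthornhurst, 22 January – 31 December 2006: 344 days → €28500 × 2.5% × 344/365 = €671.5068
Total = €710.0404

€710.04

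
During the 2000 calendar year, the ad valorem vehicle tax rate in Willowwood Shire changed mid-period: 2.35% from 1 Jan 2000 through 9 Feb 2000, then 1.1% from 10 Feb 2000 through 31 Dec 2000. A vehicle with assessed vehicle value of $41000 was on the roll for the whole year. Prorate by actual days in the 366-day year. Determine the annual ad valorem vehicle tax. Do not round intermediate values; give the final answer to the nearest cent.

$507.01

1 Jan – 9 Feb 2000: 40 days at 2.35% → $41000 × 2.35% × 40/366 = $105.3005
10 Feb – 31 Dec 2000: 326 days at 1.1% → $41000 × 1.1% × 326/366 = $401.7104
Total = $507.0109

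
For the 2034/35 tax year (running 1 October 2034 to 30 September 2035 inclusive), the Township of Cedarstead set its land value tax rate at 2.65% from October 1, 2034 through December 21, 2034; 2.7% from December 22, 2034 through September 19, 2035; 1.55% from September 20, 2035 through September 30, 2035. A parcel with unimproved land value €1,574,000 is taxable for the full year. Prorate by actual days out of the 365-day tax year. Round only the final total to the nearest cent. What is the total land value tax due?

€41,775.68

October 1 – December 21, 2034: 82 days at 2.65% → €1,574,000 × 2.65% × 82/365 = €9,370.6904
December 22, 2034 – September 19, 2035: 272 days at 2.7% → €1,574,000 × 2.7% × 272/365 = €31,669.7425
September 20 – September 30, 2035: 11 days at 1.55% → €1,574,000 × 1.55% × 11/365 = €735.2521
Total = €41,775.6849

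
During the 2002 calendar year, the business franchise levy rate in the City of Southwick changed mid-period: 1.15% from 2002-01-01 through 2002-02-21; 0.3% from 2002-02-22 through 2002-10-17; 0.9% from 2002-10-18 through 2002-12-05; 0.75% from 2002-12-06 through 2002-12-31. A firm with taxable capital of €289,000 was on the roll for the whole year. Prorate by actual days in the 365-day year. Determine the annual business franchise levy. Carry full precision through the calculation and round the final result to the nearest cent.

2002-01-01 to 2002-02-21: 52 days at 1.15% → €289,000 × 1.15% × 52/365 = €473.4849
2002-02-22 to 2002-10-17: 238 days at 0.3% → €289,000 × 0.3% × 238/365 = €565.3315
2002-10-18 to 2002-12-05: 49 days at 0.9% → €289,000 × 0.9% × 49/365 = €349.1753
2002-12-06 to 2002-12-31: 26 days at 0.75% → €289,000 × 0.75% × 26/365 = €154.3973
Total = €1,542.3890

€1,542.39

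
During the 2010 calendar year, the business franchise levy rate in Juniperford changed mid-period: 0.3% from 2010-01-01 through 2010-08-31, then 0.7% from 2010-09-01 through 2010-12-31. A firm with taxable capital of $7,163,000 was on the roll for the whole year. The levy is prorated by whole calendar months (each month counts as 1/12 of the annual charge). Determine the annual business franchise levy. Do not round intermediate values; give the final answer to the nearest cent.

2010-01-01 to 2010-08-31: 8 months at 0.3% → $7,163,000 × 0.3% × 8/12 = $14,326.0000
2010-09-01 to 2010-12-31: 4 months at 0.7% → $7,163,000 × 0.7% × 4/12 = $16,713.6667
Total = $31,039.6667

$31,039.67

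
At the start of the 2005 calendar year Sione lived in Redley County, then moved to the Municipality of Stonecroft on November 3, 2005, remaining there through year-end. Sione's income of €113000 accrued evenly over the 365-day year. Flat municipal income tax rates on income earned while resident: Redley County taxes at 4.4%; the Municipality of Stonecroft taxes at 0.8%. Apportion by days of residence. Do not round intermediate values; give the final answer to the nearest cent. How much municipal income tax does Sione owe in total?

Redley County, January 1 – November 2, 2005: 306 days → €113000 × 4.4% × 306/365 = €4168.3068
The Municipality of Stonecroft, November 3 – December 31, 2005: 59 days → €113000 × 0.8% × 59/365 = €146.1260
Total = €4314.4329

€4314.43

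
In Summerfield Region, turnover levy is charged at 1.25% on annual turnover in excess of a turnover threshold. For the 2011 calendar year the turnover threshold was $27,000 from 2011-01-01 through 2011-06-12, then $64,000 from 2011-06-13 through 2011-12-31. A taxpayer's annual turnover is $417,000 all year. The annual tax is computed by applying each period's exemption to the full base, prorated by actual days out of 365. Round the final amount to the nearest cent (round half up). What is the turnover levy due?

$4,619.04

2011-01-01 to 2011-06-12: 163 days, exemption $27,000 → ($417,000 − $27,000) × 1.25% × 163/365 = $2,177.0548
2011-06-13 to 2011-12-31: 202 days, exemption $64,000 → ($417,000 − $64,000) × 1.25% × 202/365 = $2,441.9863
Total = $4,619.0411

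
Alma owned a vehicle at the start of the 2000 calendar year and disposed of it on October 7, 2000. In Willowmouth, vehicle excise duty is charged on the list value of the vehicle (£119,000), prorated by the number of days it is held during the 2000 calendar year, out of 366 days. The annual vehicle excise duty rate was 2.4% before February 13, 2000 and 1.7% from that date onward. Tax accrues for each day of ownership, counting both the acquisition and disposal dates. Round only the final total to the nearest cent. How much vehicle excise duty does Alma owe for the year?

£1,651.04

January 1 – February 12, 2000: 43 days at 2.4% → £119,000 × 2.4% × 43/366 = £335.5410
February 13 – October 7, 2000: 238 days at 1.7% → £119,000 × 1.7% × 238/366 = £1,315.5027
Total = £1,651.0437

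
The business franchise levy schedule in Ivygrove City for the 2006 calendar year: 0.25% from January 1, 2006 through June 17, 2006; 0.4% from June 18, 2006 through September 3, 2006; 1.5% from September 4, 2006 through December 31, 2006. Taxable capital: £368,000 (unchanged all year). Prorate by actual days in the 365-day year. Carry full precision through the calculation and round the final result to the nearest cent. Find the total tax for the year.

£2,537.69

January 1 – June 17, 2006: 168 days at 0.25% → £368,000 × 0.25% × 168/365 = £423.4521
June 18 – September 3, 2006: 78 days at 0.4% → £368,000 × 0.4% × 78/365 = £314.5644
September 4 – December 31, 2006: 119 days at 1.5% → £368,000 × 1.5% × 119/365 = £1,799.6712
Total = £2,537.6877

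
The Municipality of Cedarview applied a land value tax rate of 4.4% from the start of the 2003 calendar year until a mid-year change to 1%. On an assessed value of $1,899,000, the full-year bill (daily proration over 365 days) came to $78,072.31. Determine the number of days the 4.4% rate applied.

Let d = days at the first rate; then 365 − d days at the second rate.
$1,899,000 × [4.4%·d + 1%·(365−d)] / 365 = $78,072.31
Solving gives d = 334, so the new rate took effect on 1 Dec 2003.

334 days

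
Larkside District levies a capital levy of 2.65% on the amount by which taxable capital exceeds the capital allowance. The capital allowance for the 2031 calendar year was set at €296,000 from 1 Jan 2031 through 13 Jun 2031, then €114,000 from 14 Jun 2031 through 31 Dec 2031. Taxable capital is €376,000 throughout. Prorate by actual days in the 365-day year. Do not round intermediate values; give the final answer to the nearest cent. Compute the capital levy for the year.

€4,775.95

1 Jan – 13 Jun 2031: 164 days, exemption €296,000 → (€376,000 − €296,000) × 2.65% × 164/365 = €952.5479
14 Jun – 31 Dec 2031: 201 days, exemption €114,000 → (€376,000 − €114,000) × 2.65% × 201/365 = €3,823.4055
Total = €4,775.9534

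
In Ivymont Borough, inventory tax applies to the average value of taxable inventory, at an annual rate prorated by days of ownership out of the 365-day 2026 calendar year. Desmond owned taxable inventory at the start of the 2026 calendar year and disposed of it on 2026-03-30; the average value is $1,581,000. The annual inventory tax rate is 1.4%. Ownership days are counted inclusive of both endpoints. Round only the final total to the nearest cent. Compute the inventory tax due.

$5,397.06

Days held (2026-01-01 to 2026-03-30): 89 out of 365
Tax = $1,581,000 × 1.4% × 89/365 = $5,397.0575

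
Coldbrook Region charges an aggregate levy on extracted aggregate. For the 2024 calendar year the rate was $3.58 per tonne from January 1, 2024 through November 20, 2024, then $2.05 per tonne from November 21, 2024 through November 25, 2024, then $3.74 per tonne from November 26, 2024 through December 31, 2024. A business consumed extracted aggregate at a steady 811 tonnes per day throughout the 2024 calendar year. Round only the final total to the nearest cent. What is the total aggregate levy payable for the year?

$1061104.29

January 1 – November 20, 2024: 325 days × 811 tonnes/day = 263,575 tonnes at $3.58/tonne → $943598.50
November 21 – November 25, 2024: 5 days × 811 tonnes/day = 4,055 tonnes at $2.05/tonne → $8312.75
November 26 – December 31, 2024: 36 days × 811 tonnes/day = 29,196 tonnes at $3.74/tonne → $109193.04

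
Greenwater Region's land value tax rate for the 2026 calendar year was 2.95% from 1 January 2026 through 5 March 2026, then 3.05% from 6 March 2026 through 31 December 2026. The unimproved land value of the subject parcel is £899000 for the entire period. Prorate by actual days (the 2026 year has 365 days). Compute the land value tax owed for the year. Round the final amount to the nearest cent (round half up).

1 January – 5 March 2026: 64 days at 2.95% → £899000 × 2.95% × 64/365 = £4650.1699
6 March – 31 December 2026: 301 days at 3.05% → £899000 × 3.05% × 301/365 = £22611.6973
Total = £27261.8671

£27261.87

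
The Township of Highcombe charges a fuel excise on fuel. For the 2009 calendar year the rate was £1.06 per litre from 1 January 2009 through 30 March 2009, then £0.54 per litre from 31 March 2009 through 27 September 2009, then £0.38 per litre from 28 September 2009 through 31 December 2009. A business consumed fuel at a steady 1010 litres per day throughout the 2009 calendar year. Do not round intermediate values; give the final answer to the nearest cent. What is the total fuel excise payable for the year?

£230,461.80

1 January – 30 March 2009: 89 days × 1010 litres/day = 89,890 litres at £1.06/litre → £95,283.40
31 March – 27 September 2009: 181 days × 1010 litres/day = 182,810 litres at £0.54/litre → £98,717.40
28 September – 31 December 2009: 95 days × 1010 litres/day = 95,950 litres at £0.38/litre → £36,461.00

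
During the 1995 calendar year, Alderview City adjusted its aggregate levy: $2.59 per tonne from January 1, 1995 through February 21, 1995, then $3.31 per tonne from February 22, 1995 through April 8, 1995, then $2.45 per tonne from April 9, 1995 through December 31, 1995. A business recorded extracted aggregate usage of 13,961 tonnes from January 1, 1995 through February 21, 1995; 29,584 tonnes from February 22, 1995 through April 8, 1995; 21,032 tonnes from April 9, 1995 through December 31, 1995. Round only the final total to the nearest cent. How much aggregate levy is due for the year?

$185,610.43

January 1 – February 21, 1995: 13,961 tonnes at $2.59/tonne → $36,158.99
February 22 – April 8, 1995: 29,584 tonnes at $3.31/tonne → $97,923.04
April 9 – December 31, 1995: 21,032 tonnes at $2.45/tonne → $51,528.40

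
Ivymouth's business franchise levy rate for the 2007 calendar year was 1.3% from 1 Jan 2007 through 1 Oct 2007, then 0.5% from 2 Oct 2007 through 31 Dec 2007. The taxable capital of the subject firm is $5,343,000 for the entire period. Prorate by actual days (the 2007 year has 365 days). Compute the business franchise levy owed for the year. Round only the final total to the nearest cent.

$58,802.28

1 Jan – 1 Oct 2007: 274 days at 1.3% → $5,343,000 × 1.3% × 274/365 = $52,141.8247
2 Oct – 31 Dec 2007: 91 days at 0.5% → $5,343,000 × 0.5% × 91/365 = $6,660.4521
Total = $58,802.2767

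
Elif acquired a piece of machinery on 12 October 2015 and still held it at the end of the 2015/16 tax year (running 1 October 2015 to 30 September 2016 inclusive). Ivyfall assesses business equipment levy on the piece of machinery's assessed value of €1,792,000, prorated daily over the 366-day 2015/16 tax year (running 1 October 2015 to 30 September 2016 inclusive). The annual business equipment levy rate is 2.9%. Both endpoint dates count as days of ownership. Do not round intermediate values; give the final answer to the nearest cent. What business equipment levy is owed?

Days held (12 October 2015 – 30 September 2016): 355 out of 366
Tax = €1,792,000 × 2.9% × 355/366 = €50,406.1202

€50,406.12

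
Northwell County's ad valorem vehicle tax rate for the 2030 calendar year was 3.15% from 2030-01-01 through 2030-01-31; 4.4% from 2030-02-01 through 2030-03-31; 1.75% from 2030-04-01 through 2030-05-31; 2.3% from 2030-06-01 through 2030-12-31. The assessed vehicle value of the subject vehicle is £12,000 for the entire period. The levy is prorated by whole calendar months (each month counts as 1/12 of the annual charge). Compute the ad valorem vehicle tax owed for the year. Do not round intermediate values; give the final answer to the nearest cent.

£315.50

2030-01-01 to 2030-01-31: 1 month at 3.15% → £12,000 × 3.15% × 1/12 = £31.5000
2030-02-01 to 2030-03-31: 2 months at 4.4% → £12,000 × 4.4% × 2/12 = £88.0000
2030-04-01 to 2030-05-31: 2 months at 1.75% → £12,000 × 1.75% × 2/12 = £35.0000
2030-06-01 to 2030-12-31: 7 months at 2.3% → £12,000 × 2.3% × 7/12 = £161.0000
Total = £315.5000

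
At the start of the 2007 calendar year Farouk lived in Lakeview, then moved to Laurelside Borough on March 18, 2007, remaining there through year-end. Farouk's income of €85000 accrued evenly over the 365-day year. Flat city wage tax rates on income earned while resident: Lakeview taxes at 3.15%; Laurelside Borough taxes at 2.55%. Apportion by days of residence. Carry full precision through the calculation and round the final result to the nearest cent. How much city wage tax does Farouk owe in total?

Lakeview, January 1 – March 17, 2007: 76 days → €85000 × 3.15% × 76/365 = €557.5068
Laurelside Borough, March 18 – December 31, 2007: 289 days → €85000 × 2.55% × 289/365 = €1716.1849
Total = €2273.6918

€2273.69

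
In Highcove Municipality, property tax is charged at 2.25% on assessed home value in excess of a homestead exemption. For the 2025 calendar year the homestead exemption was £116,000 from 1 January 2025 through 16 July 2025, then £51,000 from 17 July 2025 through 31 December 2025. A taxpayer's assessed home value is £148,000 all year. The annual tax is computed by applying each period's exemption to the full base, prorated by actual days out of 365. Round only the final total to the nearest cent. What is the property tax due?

1 January – 16 July 2025: 197 days, exemption £116,000 → (£148,000 − £116,000) × 2.25% × 197/365 = £388.6027
17 July – 31 December 2025: 168 days, exemption £51,000 → (£148,000 − £51,000) × 2.25% × 168/365 = £1,004.5479
Total = £1,393.1507

£1,393.15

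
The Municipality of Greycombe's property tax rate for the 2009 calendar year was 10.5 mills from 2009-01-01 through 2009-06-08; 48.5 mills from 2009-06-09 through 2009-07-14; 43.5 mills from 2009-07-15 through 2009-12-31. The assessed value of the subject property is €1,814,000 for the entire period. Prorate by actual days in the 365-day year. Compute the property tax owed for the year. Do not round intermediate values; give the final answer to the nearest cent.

2009-01-01 to 2009-06-08: 159 days at 10.5 mills → €1,814,000 × 1.05% × 159/365 = €8,297.1863
2009-06-09 to 2009-07-14: 36 days at 48.5 mills → €1,814,000 × 4.85% × 36/365 = €8,677.3808
2009-07-15 to 2009-12-31: 170 days at 43.5 mills → €1,814,000 × 4.35% × 170/365 = €36,752.1370
Total = €53,726.7041

€53,726.70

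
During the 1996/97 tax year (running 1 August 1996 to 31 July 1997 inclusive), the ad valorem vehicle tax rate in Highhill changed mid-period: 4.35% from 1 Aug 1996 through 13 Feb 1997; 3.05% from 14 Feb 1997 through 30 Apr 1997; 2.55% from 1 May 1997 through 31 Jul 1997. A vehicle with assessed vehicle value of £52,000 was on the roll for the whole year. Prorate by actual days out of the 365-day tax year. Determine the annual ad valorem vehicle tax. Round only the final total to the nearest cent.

£1,885.32

1 Aug 1996 – 13 Feb 1997: 197 days at 4.35% → £52,000 × 4.35% × 197/365 = £1,220.8603
14 Feb – 30 Apr 1997: 76 days at 3.05% → £52,000 × 3.05% × 76/365 = £330.2356
1 May – 31 Jul 1997: 92 days at 2.55% → £52,000 × 2.55% × 92/365 = £334.2247
Total = £1,885.3205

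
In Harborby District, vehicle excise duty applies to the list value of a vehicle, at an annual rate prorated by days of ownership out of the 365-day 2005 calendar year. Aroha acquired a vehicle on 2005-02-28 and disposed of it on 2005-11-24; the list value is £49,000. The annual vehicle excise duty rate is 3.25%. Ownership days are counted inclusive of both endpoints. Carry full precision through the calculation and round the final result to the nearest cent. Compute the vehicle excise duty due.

£1,178.01

Days held (2005-02-28 to 2005-11-24): 270 out of 365
Tax = £49,000 × 3.25% × 270/365 = £1,178.0137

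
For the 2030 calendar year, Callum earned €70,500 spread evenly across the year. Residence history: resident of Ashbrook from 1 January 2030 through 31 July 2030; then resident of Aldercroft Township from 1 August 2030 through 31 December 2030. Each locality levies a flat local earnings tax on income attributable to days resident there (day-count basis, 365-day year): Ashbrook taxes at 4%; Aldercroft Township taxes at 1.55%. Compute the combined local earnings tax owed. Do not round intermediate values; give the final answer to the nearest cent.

Ashbrook, 1 January – 31 July 2030: 212 days → €70,500 × 4% × 212/365 = €1,637.9178
Aldercroft Township, 1 August – 31 December 2030: 153 days → €70,500 × 1.55% × 153/365 = €458.0568
Total = €2,095.9747

€2,095.97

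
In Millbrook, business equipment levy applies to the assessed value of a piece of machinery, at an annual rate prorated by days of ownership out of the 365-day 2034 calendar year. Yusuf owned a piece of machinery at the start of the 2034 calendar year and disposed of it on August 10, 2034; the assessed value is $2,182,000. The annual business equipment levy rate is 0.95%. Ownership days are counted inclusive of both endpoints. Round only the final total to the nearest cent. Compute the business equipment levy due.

Days held (January 1 – August 10, 2034): 222 out of 365
Tax = $2,182,000 × 0.95% × 222/365 = $12,607.7753

$12,607.78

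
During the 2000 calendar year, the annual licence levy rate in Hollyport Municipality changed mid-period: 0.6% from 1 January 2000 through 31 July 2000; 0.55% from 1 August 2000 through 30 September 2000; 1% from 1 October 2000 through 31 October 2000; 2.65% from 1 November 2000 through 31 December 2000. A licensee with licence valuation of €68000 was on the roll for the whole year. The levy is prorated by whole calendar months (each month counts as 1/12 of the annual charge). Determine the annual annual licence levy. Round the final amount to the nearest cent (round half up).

€657.33

1 January – 31 July 2000: 7 months at 0.6% → €68000 × 0.6% × 7/12 = €238.0000
1 August – 30 September 2000: 2 months at 0.55% → €68000 × 0.55% × 2/12 = €62.3333
1 October – 31 October 2000: 1 month at 1% → €68000 × 1% × 1/12 = €56.6667
1 November – 31 December 2000: 2 months at 2.65% → €68000 × 2.65% × 2/12 = €300.3333
Total = €657.3333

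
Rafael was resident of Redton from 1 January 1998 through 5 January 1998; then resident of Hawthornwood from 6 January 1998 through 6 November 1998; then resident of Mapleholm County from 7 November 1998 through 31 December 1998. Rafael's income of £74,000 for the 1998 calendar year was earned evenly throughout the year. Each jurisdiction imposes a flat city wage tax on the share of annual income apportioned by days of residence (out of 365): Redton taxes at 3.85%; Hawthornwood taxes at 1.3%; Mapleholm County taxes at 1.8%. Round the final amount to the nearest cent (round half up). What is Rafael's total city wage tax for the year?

£1,043.60

Redton, 1 January – 5 January 1998: 5 days → £74,000 × 3.85% × 5/365 = £39.0274
Hawthornwood, 6 January – 6 November 1998: 305 days → £74,000 × 1.3% × 305/365 = £803.8630
Mapleholm County, 7 November – 31 December 1998: 55 days → £74,000 × 1.8% × 55/365 = £200.7123
Total = £1,043.6027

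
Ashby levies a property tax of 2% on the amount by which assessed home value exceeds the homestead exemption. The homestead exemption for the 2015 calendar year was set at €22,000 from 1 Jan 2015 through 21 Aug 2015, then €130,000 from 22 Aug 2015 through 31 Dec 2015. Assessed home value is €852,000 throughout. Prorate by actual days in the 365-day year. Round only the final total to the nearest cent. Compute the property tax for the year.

€15,818.85

1 Jan – 21 Aug 2015: 233 days, exemption €22,000 → (€852,000 − €22,000) × 2% × 233/365 = €10,596.7123
22 Aug – 31 Dec 2015: 132 days, exemption €130,000 → (€852,000 − €130,000) × 2% × 132/365 = €5,222.1370
Total = €15,818.8493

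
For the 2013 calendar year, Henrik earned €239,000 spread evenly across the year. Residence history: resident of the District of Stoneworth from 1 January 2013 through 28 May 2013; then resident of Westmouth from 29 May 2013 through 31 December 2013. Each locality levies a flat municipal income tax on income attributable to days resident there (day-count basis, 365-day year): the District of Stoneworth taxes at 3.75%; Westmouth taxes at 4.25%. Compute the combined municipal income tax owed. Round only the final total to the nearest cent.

The District of Stoneworth, 1 January – 28 May 2013: 148 days → €239,000 × 3.75% × 148/365 = €3,634.1096
Westmouth, 29 May – 31 December 2013: 217 days → €239,000 × 4.25% × 217/365 = €6,038.8425
Total = €9,672.9521

€9,672.95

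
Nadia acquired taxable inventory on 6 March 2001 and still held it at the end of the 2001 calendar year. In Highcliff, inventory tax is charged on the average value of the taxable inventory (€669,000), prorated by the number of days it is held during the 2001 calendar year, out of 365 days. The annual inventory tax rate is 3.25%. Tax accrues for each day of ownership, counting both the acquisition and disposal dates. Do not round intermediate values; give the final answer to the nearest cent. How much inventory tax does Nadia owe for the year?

Days held (6 March – 31 December 2001): 301 out of 365
Tax = €669,000 × 3.25% × 301/365 = €17,930.1164

€17,930.12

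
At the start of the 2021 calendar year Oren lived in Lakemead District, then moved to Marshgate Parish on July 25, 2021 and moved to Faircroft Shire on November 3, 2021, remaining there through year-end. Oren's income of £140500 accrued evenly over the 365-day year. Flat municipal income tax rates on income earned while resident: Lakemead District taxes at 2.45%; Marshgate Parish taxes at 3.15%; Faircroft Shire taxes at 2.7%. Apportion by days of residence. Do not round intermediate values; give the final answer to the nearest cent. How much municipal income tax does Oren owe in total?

Lakemead District, January 1 – July 24, 2021: 205 days → £140500 × 2.45% × 205/365 = £1933.3185
Marshgate Parish, July 25 – November 2, 2021: 101 days → £140500 × 3.15% × 101/365 = £1224.6596
Faircroft Shire, November 3 – December 31, 2021: 59 days → £140500 × 2.7% × 59/365 = £613.1959
Total = £3771.1740

£3771.17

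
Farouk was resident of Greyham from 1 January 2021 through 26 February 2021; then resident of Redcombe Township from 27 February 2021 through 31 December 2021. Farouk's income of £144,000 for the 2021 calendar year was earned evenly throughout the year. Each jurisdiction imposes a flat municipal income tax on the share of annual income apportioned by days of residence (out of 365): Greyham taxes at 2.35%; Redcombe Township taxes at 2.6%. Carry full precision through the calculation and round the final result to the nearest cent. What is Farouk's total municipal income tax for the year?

£3,687.78

Greyham, 1 January – 26 February 2021: 57 days → £144,000 × 2.35% × 57/365 = £528.4603
Redcombe Township, 27 February – 31 December 2021: 308 days → £144,000 × 2.6% × 308/365 = £3,159.3205
Total = £3,687.7808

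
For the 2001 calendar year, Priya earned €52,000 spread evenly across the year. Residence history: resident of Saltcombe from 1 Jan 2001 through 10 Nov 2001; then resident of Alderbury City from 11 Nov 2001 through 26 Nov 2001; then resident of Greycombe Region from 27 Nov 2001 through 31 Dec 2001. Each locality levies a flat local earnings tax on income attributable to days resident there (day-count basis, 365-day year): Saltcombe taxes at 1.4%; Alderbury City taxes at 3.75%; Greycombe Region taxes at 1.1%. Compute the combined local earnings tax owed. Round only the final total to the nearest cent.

€766.61

Saltcombe, 1 Jan – 10 Nov 2001: 314 days → €52,000 × 1.4% × 314/365 = €626.2795
Alderbury City, 11 Nov – 26 Nov 2001: 16 days → €52,000 × 3.75% × 16/365 = €85.4795
Greycombe Region, 27 Nov – 31 Dec 2001: 35 days → €52,000 × 1.1% × 35/365 = €54.8493
Total = €766.6082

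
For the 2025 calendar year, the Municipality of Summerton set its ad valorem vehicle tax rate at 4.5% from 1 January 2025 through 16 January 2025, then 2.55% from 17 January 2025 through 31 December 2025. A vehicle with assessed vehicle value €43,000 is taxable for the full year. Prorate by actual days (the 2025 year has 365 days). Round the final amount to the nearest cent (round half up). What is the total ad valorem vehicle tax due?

1 January – 16 January 2025: 16 days at 4.5% → €43,000 × 4.5% × 16/365 = €84.8219
17 January – 31 December 2025: 349 days at 2.55% → €43,000 × 2.55% × 349/365 = €1,048.4342
Total = €1,133.2562

€1,133.26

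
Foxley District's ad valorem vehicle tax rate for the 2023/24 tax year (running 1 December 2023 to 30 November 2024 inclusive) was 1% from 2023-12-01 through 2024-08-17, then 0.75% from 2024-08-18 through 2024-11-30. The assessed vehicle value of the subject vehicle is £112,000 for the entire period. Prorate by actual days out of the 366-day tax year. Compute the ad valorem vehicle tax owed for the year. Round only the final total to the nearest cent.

2023-12-01 to 2024-08-17: 261 days at 1% → £112,000 × 1% × 261/366 = £798.6885
2024-08-18 to 2024-11-30: 105 days at 0.75% → £112,000 × 0.75% × 105/366 = £240.9836
Total = £1,039.6721

£1,039.67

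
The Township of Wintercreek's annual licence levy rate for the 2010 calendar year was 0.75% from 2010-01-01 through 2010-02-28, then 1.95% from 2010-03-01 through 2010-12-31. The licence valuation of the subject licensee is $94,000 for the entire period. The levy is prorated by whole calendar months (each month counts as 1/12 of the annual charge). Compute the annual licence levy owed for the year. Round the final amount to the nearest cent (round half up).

2010-01-01 to 2010-02-28: 2 months at 0.75% → $94,000 × 0.75% × 2/12 = $117.5000
2010-03-01 to 2010-12-31: 10 months at 1.95% → $94,000 × 1.95% × 10/12 = $1,527.5000
Total = $1,645.0000

$1,645.00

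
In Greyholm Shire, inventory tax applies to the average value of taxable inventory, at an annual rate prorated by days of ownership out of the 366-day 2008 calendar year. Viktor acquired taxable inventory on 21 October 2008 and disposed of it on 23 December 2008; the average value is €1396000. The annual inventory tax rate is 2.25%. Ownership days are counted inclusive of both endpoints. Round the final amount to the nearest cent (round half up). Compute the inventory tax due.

€5492.46

Days held (21 October – 23 December 2008): 64 out of 366
Tax = €1396000 × 2.25% × 64/366 = €5492.4590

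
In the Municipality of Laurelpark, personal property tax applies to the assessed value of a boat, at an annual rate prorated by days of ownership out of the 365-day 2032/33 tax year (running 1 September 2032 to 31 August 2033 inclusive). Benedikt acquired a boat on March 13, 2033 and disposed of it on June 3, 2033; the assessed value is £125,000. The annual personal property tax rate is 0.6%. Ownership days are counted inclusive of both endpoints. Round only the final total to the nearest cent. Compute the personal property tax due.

Days held (March 13 – June 3, 2033): 83 out of 365
Tax = £125,000 × 0.6% × 83/365 = £170.5479

£170.55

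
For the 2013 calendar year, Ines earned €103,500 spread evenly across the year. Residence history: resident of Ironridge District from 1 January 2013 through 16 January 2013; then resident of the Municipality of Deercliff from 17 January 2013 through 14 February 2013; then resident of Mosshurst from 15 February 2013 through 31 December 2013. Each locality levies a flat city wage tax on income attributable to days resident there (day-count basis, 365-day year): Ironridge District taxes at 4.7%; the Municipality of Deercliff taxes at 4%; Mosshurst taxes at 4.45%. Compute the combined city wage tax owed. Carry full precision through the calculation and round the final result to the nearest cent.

Ironridge District, 1 January – 16 January 2013: 16 days → €103,500 × 4.7% × 16/365 = €213.2384
The Municipality of Deercliff, 17 January – 14 February 2013: 29 days → €103,500 × 4% × 29/365 = €328.9315
Mosshurst, 15 February – 31 December 2013: 320 days → €103,500 × 4.45% × 320/365 = €4,037.9178
Total = €4,580.0877

€4,580.09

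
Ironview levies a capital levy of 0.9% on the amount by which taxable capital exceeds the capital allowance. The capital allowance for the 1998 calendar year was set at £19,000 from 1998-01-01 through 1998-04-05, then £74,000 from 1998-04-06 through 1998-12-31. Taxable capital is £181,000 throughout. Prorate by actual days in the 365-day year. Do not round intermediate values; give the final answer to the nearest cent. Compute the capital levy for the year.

1998-01-01 to 1998-04-05: 95 days, exemption £19,000 → (£181,000 − £19,000) × 0.9% × 95/365 = £379.4795
1998-04-06 to 1998-12-31: 270 days, exemption £74,000 → (£181,000 − £74,000) × 0.9% × 270/365 = £712.3562
Total = £1,091.8356

£1,091.84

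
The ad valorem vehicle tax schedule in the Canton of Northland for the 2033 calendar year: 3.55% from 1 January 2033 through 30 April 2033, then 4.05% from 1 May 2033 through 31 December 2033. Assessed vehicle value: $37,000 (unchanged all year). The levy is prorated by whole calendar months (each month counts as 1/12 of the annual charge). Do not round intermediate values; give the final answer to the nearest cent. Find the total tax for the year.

1 January – 30 April 2033: 4 months at 3.55% → $37,000 × 3.55% × 4/12 = $437.8333
1 May – 31 December 2033: 8 months at 4.05% → $37,000 × 4.05% × 8/12 = $999.0000
Total = $1,436.8333

$1,436.83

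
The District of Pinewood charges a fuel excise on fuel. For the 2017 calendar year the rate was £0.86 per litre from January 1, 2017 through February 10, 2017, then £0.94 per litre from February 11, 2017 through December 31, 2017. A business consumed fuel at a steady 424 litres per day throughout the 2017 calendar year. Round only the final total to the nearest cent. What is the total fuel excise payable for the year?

January 1 – February 10, 2017: 41 days × 424 litres/day = 17,384 litres at £0.86/litre → £14950.24
February 11 – December 31, 2017: 324 days × 424 litres/day = 137,376 litres at £0.94/litre → £129133.44

£144083.68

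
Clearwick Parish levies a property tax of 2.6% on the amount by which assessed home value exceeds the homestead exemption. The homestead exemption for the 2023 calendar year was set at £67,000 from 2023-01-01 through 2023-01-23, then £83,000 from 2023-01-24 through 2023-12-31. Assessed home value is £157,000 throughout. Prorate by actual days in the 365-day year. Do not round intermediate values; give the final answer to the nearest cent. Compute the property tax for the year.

£1,950.21

2023-01-01 to 2023-01-23: 23 days, exemption £67,000 → (£157,000 − £67,000) × 2.6% × 23/365 = £147.4521
2023-01-24 to 2023-12-31: 342 days, exemption £83,000 → (£157,000 − £83,000) × 2.6% × 342/365 = £1,802.7616
Total = £1,950.2137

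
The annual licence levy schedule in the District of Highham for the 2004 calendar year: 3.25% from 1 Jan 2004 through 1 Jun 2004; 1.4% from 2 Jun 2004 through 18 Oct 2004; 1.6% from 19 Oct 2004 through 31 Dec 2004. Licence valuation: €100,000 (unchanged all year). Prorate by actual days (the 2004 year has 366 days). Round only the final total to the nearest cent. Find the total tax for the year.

1 Jan – 1 Jun 2004: 153 days at 3.25% → €100,000 × 3.25% × 153/366 = €1,358.6066
2 Jun – 18 Oct 2004: 139 days at 1.4% → €100,000 × 1.4% × 139/366 = €531.6940
19 Oct – 31 Dec 2004: 74 days at 1.6% → €100,000 × 1.6% × 74/366 = €323.4973
Total = €2,213.7978

€2,213.80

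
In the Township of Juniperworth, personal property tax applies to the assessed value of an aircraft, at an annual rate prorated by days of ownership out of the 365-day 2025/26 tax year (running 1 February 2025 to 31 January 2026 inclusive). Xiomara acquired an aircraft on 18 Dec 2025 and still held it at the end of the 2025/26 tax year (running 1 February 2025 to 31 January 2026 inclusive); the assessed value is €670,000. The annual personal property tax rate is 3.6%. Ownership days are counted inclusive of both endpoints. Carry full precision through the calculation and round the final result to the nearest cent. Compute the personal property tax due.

Days held (18 Dec 2025 – 31 Jan 2026): 45 out of 365
Tax = €670,000 × 3.6% × 45/365 = €2,973.6986

€2,973.70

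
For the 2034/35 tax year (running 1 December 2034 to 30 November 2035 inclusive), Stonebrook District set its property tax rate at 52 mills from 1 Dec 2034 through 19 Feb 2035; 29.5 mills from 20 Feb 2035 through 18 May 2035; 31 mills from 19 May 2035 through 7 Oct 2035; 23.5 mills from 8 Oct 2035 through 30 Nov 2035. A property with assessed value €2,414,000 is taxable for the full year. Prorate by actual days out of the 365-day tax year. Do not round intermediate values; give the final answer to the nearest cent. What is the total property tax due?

€82,532.35

1 Dec 2034 – 19 Feb 2035: 81 days at 52 mills → €2,414,000 × 5.2% × 81/365 = €27,856.8986
20 Feb – 18 May 2035: 88 days at 29.5 mills → €2,414,000 × 2.95% × 88/365 = €17,169.1616
19 May – 7 Oct 2035: 142 days at 31 mills → €2,414,000 × 3.1% × 142/365 = €29,113.5014
8 Oct – 30 Nov 2035: 54 days at 23.5 mills → €2,414,000 × 2.35% × 54/365 = €8,392.7836
Total = €82,532.3452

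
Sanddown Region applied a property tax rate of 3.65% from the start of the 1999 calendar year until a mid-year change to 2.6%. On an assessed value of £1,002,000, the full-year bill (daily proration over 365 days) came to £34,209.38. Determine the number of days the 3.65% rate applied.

Let d = days at the first rate; then 365 − d days at the second rate.
£1,002,000 × [3.65%·d + 2.6%·(365−d)] / 365 = £34,209.38
Solving gives d = 283, so the new rate took effect on 11 October 1999.

283 days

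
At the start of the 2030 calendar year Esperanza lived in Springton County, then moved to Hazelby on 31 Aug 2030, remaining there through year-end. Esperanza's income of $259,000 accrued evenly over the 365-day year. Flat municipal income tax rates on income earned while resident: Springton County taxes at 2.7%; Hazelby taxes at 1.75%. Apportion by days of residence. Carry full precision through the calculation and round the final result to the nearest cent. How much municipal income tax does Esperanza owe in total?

$6,163.85

Springton County, 1 Jan – 30 Aug 2030: 242 days → $259,000 × 2.7% × 242/365 = $4,636.4548
Hazelby, 31 Aug – 31 Dec 2030: 123 days → $259,000 × 1.75% × 123/365 = $1,527.3904
Total = $6,163.8452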